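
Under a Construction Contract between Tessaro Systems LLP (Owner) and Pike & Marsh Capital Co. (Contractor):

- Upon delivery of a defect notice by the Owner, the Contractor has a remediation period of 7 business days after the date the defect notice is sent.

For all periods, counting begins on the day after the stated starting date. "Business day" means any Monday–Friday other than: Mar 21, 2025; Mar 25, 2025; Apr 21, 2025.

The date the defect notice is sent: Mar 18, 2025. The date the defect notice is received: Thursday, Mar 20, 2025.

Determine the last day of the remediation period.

The last day of the remediation period: 7 business days after Tuesday, Mar 18, 2025, skipping weekends and the listed holidays on Mar 21, Mar 25 — Mar 19, Mar 20, Mar 24, Mar 26, Mar 27, Mar 28, Mar 31 — lands on Monday, Mar 31, 2025.

Mar 31, 2025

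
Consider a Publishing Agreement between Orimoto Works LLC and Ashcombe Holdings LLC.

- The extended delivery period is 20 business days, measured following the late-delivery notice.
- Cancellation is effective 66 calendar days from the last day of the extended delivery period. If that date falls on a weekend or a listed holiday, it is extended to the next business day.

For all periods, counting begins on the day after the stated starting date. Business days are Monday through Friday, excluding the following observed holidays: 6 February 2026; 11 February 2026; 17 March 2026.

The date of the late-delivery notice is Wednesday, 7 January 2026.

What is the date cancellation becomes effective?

13 April 2026

The last day of the extended delivery period: counting 20 business days from Wednesday, 7 January 2026 (Jan 8, Jan 9, Jan 12, Jan 13, …, Feb 2, Feb 3, Feb 4, skipping weekends) reaches Wednesday, 4 February 2026.
The date cancellation becomes effective: 4 February 2026 + 66 days = 11 April 2026. That falls on a Saturday, so it rolls to the next business day, Monday, 13 April 2026.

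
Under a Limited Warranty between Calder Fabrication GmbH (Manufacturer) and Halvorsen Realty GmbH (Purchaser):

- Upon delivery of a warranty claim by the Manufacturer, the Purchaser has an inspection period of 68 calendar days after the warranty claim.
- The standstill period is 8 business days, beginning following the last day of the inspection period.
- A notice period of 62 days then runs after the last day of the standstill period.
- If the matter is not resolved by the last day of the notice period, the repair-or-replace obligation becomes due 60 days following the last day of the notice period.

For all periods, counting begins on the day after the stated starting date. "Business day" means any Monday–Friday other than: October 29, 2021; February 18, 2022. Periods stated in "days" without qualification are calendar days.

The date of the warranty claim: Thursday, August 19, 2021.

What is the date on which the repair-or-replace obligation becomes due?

The last day of the inspection period: August 19, 2021 + 68 days = October 26, 2021.
From Tuesday, October 26, 2021, 8 business days (Oct 27, Oct 28, Nov 1, Nov 2, Nov 3, Nov 4, Nov 5, Nov 8, skipping weekends and the listed holiday on Oct 29) brings us to Monday, November 8, 2021, which is the last day of the standstill period.
The last day of the notice period: 62 calendar days after November 8, 2021 is January 9, 2022.
Adding 60 calendar days to January 9, 2022 gives March 10, 2022, which is the date on which the repair-or-replace obligation becomes due.

March 10, 2022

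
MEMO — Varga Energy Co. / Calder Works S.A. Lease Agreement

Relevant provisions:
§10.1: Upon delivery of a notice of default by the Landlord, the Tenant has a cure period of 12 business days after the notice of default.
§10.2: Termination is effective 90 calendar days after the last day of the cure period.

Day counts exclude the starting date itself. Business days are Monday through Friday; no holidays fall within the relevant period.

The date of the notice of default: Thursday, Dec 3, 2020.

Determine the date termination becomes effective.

Mar 21, 2021

The last day of the cure period: counting 12 business days from Thursday, Dec 3, 2020 (Dec 4, Dec 7, Dec 8, Dec 9, …, Dec 17, Dec 18, Dec 21, skipping weekends) reaches Monday, Dec 21, 2020.
Adding 90 calendar days to Dec 21, 2020 gives Mar 21, 2021, which is the date termination becomes effective.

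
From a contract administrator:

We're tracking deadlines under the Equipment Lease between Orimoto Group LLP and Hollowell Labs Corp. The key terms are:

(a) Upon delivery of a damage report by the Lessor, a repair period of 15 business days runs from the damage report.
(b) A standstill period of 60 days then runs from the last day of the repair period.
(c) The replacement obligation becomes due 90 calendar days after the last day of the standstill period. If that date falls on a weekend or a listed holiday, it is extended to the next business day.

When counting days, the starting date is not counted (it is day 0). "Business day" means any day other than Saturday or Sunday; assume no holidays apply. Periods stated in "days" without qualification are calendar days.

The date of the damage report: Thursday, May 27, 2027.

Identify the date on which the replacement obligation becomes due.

Nov 15, 2027

The last day of the repair period: 15 business days after Thursday, May 27, 2027, skipping weekends — May 28, May 31, Jun 1, Jun 2, …, Jun 15, Jun 16, Jun 17 — lands on Thursday, Jun 17, 2027.
The last day of the standstill period: Jun 17, 2027 + 60 days = Aug 16, 2027.
The date on which the replacement obligation becomes due: 90 calendar days after Aug 16, 2027 is Nov 14, 2027. That falls on a Sunday, so it rolls to the next business day, Monday, Nov 15, 2027.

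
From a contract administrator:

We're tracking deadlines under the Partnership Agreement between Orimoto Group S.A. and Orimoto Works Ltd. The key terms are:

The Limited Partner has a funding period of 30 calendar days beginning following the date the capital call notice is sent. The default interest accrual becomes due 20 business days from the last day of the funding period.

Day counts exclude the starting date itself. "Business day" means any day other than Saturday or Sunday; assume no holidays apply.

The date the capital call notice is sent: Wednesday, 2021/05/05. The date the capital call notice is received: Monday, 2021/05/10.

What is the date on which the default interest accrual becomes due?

2021/07/02

Adding 30 calendar days to 2021/05/05 gives 2021/06/04, which is the last day of the funding period.
From Friday, 2021/06/04, 20 business days (Jun 7, Jun 8, Jun 9, Jun 10, …, Jun 30, Jul 1, Jul 2, skipping weekends) brings us to Friday, 2021/07/02, which is the date on which the default interest accrual becomes due.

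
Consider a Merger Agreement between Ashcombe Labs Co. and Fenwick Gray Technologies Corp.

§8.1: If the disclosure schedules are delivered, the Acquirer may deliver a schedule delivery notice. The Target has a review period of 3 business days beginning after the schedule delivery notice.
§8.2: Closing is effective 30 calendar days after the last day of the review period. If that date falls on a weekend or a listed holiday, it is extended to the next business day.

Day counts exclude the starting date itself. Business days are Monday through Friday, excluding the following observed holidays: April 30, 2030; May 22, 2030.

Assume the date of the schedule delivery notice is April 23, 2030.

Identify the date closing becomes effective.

The last day of the review period: counting 3 business days from Tuesday, April 23, 2030 (Apr 24, Apr 25, Apr 26, skipping weekends) reaches Friday, April 26, 2030.
The date closing becomes effective: April 26, 2030 + 30 days = May 26, 2030. That falls on a Sunday, so it rolls to the next business day, Monday, May 27, 2030.

May 27, 2030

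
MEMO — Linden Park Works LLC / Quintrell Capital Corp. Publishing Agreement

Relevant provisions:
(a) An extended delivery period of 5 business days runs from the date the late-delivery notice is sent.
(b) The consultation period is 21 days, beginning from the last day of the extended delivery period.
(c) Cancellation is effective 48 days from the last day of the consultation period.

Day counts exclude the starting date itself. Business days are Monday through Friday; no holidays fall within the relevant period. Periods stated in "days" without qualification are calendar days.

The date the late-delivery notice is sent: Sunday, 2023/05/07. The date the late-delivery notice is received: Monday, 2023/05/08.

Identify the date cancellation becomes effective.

2023/07/20

From Sunday, 2023/05/07, 5 business days (May 8, May 9, May 10, May 11, May 12, skipping weekends) brings us to Friday, 2023/05/12, which is the last day of the extended delivery period.
The last day of the consultation period: 21 calendar days after 2023/05/12 is 2023/06/02.
The date cancellation becomes effective: 2023/06/02 + 48 days = 2023/07/20.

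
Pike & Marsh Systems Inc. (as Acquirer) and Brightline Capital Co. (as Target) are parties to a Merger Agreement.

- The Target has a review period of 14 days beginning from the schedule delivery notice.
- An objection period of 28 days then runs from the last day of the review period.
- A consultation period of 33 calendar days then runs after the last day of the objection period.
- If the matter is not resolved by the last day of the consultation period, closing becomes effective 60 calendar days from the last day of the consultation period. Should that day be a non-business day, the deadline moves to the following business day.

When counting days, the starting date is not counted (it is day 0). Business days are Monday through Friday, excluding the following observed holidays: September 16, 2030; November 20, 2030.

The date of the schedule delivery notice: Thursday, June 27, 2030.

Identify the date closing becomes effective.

The last day of the review period: June 27, 2030 + 14 days = July 11, 2030.
The last day of the objection period: July 11, 2030 + 28 days = August 8, 2030.
Adding 33 calendar days to August 8, 2030 gives September 10, 2030, which is the last day of the consultation period.
The date closing becomes effective: 60 calendar days after September 10, 2030 is November 9, 2030. That falls on a Saturday, so it rolls to the next business day, Monday, November 11, 2030.

November 11, 2030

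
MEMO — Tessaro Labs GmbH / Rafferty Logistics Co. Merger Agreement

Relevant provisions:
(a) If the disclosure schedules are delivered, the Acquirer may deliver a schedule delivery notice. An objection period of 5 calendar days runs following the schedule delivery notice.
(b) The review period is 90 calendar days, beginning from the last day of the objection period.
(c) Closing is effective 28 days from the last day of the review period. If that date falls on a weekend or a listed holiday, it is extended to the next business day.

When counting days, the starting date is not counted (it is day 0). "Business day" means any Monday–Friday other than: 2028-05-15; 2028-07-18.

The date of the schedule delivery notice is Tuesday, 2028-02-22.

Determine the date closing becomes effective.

The last day of the objection period: 5 calendar days after 2028-02-22 is 2028-02-27.
The last day of the review period: 90 calendar days after 2028-02-27 is 2028-05-27.
The date closing becomes effective: 28 calendar days after 2028-05-27 is 2028-06-24. That falls on a Saturday, so it rolls to the next business day, Monday, 2028-06-26.

2028-06-26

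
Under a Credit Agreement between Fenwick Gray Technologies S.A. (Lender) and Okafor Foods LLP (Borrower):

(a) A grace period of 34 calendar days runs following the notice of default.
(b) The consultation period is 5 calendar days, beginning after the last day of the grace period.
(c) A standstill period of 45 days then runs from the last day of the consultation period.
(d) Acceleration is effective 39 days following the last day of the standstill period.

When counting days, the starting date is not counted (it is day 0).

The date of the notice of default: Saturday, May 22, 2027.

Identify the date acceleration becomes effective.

The last day of the grace period: May 22, 2027 + 34 days = Jun 25, 2027.
Adding 5 calendar days to Jun 25, 2027 gives Jun 30, 2027, which is the last day of the consultation period.
The last day of the standstill period: Jun 30, 2027 + 45 days = Aug 14, 2027.
The date acceleration becomes effective: Aug 14, 2027 + 39 days = Sep 22, 2027.

Sep 22, 2027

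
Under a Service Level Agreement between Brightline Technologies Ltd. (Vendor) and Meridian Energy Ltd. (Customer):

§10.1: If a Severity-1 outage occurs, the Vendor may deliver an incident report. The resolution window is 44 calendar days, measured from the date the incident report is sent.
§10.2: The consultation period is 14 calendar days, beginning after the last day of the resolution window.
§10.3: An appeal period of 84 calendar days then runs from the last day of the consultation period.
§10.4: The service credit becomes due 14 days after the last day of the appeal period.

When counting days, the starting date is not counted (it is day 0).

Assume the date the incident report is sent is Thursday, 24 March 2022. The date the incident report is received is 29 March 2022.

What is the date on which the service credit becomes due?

The last day of the resolution window: 44 calendar days after 24 March 2022 is 7 May 2022.
The last day of the consultation period: 14 calendar days after 7 May 2022 is 21 May 2022.
The last day of the appeal period: 21 May 2022 + 84 days = 13 August 2022.
The date on which the service credit becomes due: 13 August 2022 + 14 days = 27 August 2022.

27 August 2022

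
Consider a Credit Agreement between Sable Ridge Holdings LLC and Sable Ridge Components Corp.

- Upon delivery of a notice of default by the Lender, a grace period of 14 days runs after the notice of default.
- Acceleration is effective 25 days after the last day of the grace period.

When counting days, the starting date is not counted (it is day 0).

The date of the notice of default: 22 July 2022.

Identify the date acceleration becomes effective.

The last day of the grace period: 14 calendar days after 22 July 2022 is 5 August 2022.
The date acceleration becomes effective: 5 August 2022 + 25 days = 30 August 2022.

30 August 2022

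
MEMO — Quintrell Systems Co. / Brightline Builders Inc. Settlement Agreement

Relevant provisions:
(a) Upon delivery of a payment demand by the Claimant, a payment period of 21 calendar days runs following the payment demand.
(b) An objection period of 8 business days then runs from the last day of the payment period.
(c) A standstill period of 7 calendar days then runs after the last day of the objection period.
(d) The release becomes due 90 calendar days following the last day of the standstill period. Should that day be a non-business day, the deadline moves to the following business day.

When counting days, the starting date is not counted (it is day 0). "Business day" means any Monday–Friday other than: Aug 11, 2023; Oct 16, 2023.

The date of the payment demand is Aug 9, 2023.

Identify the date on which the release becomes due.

Adding 21 calendar days to Aug 9, 2023 gives Aug 30, 2023, which is the last day of the payment period.
The last day of the objection period: 8 business days after Wednesday, Aug 30, 2023, skipping weekends — Aug 31, Sep 1, Sep 4, Sep 5, Sep 6, Sep 7, Sep 8, Sep 11 — lands on Monday, Sep 11, 2023.
The last day of the standstill period: Sep 11, 2023 + 7 days = Sep 18, 2023.
The date on which the release becomes due: Sep 18, 2023 + 90 days = Dec 17, 2023. That falls on a Sunday, so it rolls to the next business day, Monday, Dec 18, 2023.

Dec 18, 2023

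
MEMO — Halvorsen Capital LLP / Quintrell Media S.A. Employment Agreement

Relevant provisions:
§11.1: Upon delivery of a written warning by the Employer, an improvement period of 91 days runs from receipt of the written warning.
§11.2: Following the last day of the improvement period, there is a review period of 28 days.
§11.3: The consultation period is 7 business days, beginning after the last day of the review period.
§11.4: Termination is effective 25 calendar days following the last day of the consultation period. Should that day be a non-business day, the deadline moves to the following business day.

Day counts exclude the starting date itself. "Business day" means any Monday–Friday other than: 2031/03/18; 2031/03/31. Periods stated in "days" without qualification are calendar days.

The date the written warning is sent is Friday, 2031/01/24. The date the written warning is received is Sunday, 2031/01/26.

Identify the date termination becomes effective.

The last day of the improvement period: 2031/01/26 + 91 days = 2031/04/27.
Adding 28 calendar days to 2031/04/27 gives 2031/05/25, which is the last day of the review period.
From Sunday, 2031/05/25, 7 business days (May 26, May 27, May 28, May 29, May 30, Jun 2, Jun 3, skipping weekends) brings us to Tuesday, 2031/06/03, which is the last day of the consultation period.
The date termination becomes effective: 2031/06/03 + 25 days = 2031/06/28. That falls on a Saturday, so it rolls to the next business day, Monday, 2031/06/30.

2031/06/30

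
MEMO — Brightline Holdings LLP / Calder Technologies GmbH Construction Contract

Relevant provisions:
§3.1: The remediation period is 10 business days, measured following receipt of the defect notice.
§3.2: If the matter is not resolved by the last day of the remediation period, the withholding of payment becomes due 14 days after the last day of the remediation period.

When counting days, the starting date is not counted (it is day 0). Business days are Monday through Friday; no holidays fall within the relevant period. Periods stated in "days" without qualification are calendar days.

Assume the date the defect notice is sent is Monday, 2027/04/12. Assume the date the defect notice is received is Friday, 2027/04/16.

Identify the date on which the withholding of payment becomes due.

The last day of the remediation period: 10 business days after Friday, 2027/04/16, skipping weekends — Apr 19, Apr 20, Apr 21, Apr 22, Apr 23, Apr 26, Apr 27, Apr 28, Apr 29, Apr 30 — lands on Friday, 2027/04/30.
The date on which the withholding of payment becomes due: 2027/04/30 + 14 days = 2027/05/14.

2027/05/14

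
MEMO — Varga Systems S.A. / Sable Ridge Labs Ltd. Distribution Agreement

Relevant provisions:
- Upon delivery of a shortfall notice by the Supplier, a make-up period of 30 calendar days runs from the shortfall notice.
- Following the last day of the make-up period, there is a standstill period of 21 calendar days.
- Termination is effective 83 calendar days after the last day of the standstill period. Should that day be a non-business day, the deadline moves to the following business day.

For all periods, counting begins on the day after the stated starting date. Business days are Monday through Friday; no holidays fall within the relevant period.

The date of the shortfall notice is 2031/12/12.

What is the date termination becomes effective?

2032/04/26

Adding 30 calendar days to 2031/12/12 gives 2032/01/11, which is the last day of the make-up period.
The last day of the standstill period: 21 calendar days after 2032/01/11 is 2032/02/01.
The date termination becomes effective: 2032/02/01 + 83 days = 2032/04/24. That falls on a Saturday, so it rolls to the next business day, Monday, 2032/04/26.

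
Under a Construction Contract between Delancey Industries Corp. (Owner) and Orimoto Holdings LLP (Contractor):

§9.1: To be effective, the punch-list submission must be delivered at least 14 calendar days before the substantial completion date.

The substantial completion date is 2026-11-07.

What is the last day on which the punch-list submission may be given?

Counting back 14 calendar days from 2026-11-07 gives 2026-10-24.

2026-10-24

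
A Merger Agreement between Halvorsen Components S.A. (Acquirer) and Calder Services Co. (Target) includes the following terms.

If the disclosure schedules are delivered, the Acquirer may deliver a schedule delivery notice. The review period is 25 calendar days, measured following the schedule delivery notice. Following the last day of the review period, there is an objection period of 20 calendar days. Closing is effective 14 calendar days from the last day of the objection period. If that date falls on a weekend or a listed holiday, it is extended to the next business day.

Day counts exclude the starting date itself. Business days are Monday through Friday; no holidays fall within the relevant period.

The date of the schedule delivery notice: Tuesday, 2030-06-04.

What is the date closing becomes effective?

2030-08-02

Adding 25 calendar days to 2030-06-04 gives 2030-06-29, which is the last day of the review period.
Adding 20 calendar days to 2030-06-29 gives 2030-07-19, which is the last day of the objection period.
The date closing becomes effective: 14 calendar days after 2030-07-19 is 2030-08-02. 2030-08-02 is a Friday, so no roll-forward applies.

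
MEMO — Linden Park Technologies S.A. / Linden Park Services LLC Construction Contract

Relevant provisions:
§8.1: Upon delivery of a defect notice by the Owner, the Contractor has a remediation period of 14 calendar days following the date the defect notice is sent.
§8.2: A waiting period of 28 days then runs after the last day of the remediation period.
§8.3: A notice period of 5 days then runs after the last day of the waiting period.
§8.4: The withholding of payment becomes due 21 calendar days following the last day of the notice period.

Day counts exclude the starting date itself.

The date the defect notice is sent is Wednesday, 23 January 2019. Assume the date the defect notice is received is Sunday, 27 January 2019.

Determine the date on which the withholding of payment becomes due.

The last day of the remediation period: 14 calendar days after 23 January 2019 is 6 February 2019.
The last day of the waiting period: 6 February 2019 + 28 days = 6 March 2019.
Adding 5 calendar days to 6 March 2019 gives 11 March 2019, which is the last day of the notice period.
The date on which the withholding of payment becomes due: 21 calendar days after 11 March 2019 is 1 April 2019.

1 April 2019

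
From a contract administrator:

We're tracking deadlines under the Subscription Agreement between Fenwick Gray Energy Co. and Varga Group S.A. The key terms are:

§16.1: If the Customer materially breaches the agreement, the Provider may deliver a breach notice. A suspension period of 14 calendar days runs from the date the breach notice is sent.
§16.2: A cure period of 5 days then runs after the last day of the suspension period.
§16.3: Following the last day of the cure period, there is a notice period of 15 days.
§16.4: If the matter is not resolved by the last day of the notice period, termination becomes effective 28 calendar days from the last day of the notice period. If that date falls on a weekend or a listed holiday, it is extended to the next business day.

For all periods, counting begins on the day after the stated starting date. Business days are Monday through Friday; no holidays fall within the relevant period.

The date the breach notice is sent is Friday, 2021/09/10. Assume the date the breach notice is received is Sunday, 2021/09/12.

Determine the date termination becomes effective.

The last day of the suspension period: 14 calendar days after 2021/09/10 is 2021/09/24.
The last day of the cure period: 5 calendar days after 2021/09/24 is 2021/09/29.
Adding 15 calendar days to 2021/09/29 gives 2021/10/14, which is the last day of the notice period.
Adding 28 calendar days to 2021/10/14 gives 2021/11/11, which is the date termination becomes effective. 2021/11/11 is a Thursday, so no roll-forward applies.

2021/11/11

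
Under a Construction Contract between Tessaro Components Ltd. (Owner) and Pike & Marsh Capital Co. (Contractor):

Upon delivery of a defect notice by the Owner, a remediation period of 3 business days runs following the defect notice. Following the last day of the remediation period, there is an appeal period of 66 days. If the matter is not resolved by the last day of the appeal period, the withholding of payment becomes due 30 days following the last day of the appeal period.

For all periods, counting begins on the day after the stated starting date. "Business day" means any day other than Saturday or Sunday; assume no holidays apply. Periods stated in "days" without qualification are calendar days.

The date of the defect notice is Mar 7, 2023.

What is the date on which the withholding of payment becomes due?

Jun 14, 2023

The last day of the remediation period: 3 business days after Tuesday, Mar 7, 2023, skipping weekends — Mar 8, Mar 9, Mar 10 — lands on Friday, Mar 10, 2023.
Adding 66 calendar days to Mar 10, 2023 gives May 15, 2023, which is the last day of the appeal period.
The date on which the withholding of payment becomes due: May 15, 2023 + 30 days = Jun 14, 2023.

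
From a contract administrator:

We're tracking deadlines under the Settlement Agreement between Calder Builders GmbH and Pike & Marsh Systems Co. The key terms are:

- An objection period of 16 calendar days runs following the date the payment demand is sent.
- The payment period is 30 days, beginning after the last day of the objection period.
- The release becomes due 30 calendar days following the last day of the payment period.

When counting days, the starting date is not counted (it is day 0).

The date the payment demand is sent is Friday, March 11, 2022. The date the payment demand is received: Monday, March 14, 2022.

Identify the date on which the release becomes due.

May 26, 2022

The last day of the objection period: March 11, 2022 + 16 days = March 27, 2022.
The last day of the payment period: 30 calendar days after March 27, 2022 is April 26, 2022.
Adding 30 calendar days to April 26, 2022 gives May 26, 2022, which is the date on which the release becomes due.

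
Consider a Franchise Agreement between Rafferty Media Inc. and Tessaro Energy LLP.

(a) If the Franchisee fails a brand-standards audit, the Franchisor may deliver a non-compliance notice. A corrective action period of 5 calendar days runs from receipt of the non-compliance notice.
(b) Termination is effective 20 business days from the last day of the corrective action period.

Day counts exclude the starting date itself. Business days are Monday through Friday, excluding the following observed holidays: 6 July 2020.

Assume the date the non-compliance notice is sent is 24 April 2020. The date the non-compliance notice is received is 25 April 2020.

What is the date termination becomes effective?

28 May 2020

The last day of the corrective action period: 25 April 2020 + 5 days = 30 April 2020.
From Thursday, 30 April 2020, 20 business days (May 1, May 4, May 5, May 6, …, May 26, May 27, May 28, skipping weekends) brings us to Thursday, 28 May 2020, which is the date termination becomes effective.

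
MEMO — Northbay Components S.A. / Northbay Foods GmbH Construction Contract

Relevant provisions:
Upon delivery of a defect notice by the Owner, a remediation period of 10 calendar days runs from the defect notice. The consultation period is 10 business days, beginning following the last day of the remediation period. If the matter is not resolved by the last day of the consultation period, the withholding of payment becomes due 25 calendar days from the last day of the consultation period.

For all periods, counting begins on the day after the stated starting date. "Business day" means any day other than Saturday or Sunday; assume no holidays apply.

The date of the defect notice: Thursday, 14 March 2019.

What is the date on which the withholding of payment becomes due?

30 April 2019

The last day of the remediation period: 10 calendar days after 14 March 2019 is 24 March 2019.
The last day of the consultation period: 10 business days after Sunday, 24 March 2019, skipping weekends — Mar 25, Mar 26, Mar 27, Mar 28, Mar 29, Apr 1, Apr 2, Apr 3, Apr 4, Apr 5 — lands on Friday, 5 April 2019.
The date on which the withholding of payment becomes due: 25 calendar days after 5 April 2019 is 30 April 2019.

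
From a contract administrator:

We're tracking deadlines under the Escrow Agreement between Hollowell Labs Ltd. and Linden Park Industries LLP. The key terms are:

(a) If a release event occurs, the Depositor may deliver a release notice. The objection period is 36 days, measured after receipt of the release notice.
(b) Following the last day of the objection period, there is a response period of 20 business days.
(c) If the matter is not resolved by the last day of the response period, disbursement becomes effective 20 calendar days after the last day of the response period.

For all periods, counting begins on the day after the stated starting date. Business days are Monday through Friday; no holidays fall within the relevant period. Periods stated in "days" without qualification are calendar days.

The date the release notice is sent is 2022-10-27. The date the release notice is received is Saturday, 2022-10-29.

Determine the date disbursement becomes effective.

2023-01-19

The last day of the objection period: 36 calendar days after 2022-10-29 is 2022-12-04.
From Sunday, 2022-12-04, 20 business days (Dec 5, Dec 6, Dec 7, Dec 8, …, Dec 28, Dec 29, Dec 30, skipping weekends) brings us to Friday, 2022-12-30, which is the last day of the response period.
The date disbursement becomes effective: 2022-12-30 + 20 days = 2023-01-19.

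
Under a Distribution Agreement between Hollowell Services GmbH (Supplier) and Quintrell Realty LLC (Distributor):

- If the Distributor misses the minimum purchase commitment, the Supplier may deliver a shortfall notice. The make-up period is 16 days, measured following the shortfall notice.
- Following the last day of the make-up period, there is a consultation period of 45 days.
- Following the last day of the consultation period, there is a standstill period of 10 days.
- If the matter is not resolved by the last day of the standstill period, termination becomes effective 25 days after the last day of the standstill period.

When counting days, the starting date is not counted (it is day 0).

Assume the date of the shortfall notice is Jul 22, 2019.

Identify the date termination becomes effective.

Oct 26, 2019

The last day of the make-up period: Jul 22, 2019 + 16 days = Aug 7, 2019.
The last day of the consultation period: Aug 7, 2019 + 45 days = Sep 21, 2019.
The last day of the standstill period: Sep 21, 2019 + 10 days = Oct 1, 2019.
The date termination becomes effective: Oct 1, 2019 + 25 days = Oct 26, 2019.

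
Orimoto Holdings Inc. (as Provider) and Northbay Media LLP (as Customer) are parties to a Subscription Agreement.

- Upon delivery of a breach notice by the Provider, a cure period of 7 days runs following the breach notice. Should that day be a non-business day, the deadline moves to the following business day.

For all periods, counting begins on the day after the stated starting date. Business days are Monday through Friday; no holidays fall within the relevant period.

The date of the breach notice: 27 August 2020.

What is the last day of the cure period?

3 September 2020

Adding 7 calendar days to 27 August 2020 gives 3 September 2020, which is the last day of the cure period. 3 September 2020 is a Thursday, so no roll-forward applies.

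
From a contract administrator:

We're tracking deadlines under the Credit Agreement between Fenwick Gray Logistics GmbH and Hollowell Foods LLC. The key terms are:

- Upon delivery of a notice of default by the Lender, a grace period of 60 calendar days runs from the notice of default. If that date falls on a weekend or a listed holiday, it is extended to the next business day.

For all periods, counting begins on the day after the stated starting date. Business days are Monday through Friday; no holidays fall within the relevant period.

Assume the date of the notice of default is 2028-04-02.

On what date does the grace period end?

The last day of the grace period: 2028-04-02 + 60 days = 2028-06-01. 2028-06-01 is a Thursday, so no roll-forward applies.

2028-06-01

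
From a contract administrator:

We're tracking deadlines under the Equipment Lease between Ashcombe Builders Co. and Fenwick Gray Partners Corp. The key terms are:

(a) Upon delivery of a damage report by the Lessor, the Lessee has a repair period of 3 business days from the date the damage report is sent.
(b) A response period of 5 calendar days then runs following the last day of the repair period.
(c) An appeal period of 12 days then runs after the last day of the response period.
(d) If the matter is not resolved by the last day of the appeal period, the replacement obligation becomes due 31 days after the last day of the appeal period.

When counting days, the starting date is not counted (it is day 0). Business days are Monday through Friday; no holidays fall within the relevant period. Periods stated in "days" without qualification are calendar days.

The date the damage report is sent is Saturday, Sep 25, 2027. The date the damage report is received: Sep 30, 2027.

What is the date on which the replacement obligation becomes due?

From Saturday, Sep 25, 2027, 3 business days (Sep 27, Sep 28, Sep 29, skipping weekends) brings us to Wednesday, Sep 29, 2027, which is the last day of the repair period.
Adding 5 calendar days to Sep 29, 2027 gives Oct 4, 2027, which is the last day of the response period.
The last day of the appeal period: Oct 4, 2027 + 12 days = Oct 16, 2027.
Adding 31 calendar days to Oct 16, 2027 gives Nov 16, 2027, which is the date on which the replacement obligation becomes due.

Nov 16, 2027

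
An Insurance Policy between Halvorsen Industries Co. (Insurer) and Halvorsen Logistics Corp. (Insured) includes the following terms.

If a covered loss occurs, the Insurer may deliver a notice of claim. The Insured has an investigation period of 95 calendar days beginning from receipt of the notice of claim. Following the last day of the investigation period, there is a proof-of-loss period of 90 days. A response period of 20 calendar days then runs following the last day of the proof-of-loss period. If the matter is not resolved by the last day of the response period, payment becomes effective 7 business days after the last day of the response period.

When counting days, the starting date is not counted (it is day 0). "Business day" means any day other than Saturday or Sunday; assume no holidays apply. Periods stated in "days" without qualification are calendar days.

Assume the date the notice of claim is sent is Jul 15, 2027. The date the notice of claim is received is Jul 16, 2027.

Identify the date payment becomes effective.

The last day of the investigation period: Jul 16, 2027 + 95 days = Oct 19, 2027.
The last day of the proof-of-loss period: Oct 19, 2027 + 90 days = Jan 17, 2028.
The last day of the response period: 20 calendar days after Jan 17, 2028 is Feb 6, 2028.
From Sunday, Feb 6, 2028, 7 business days (Feb 7, Feb 8, Feb 9, Feb 10, Feb 11, Feb 14, Feb 15, skipping weekends) brings us to Tuesday, Feb 15, 2028, which is the date payment becomes effective.

Feb 15, 2028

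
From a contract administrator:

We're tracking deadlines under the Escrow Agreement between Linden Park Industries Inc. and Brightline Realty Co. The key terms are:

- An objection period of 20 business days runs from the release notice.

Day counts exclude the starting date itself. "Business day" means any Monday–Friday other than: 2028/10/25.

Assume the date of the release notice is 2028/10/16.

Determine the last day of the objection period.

From Monday, 2028/10/16, 20 business days (Oct 17, Oct 18, Oct 19, Oct 20, …, Nov 10, Nov 13, Nov 14, skipping weekends and the listed holiday on Oct 25) brings us to Tuesday, 2028/11/14, which is the last day of the objection period.

2028/11/14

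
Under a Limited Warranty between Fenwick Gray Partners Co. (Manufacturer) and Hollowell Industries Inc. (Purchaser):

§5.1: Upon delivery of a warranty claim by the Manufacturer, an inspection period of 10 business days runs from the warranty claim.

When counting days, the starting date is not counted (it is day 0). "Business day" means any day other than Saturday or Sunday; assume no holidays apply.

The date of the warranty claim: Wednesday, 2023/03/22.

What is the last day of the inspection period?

2023/04/05

The last day of the inspection period: 10 business days after Wednesday, 2023/03/22, skipping weekends — Mar 23, Mar 24, Mar 27, Mar 28, Mar 29, Mar 30, Mar 31, Apr 3, Apr 4, Apr 5 — lands on Wednesday, 2023/04/05.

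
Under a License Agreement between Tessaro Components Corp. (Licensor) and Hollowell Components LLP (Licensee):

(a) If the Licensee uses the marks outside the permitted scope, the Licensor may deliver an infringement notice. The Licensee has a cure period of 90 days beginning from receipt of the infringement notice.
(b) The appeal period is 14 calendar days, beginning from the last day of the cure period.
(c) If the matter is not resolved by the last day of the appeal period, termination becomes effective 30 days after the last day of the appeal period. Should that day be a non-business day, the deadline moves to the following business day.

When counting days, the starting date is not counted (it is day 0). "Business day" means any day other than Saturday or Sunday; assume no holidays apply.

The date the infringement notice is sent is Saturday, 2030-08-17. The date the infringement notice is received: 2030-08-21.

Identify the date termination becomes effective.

2031-01-02

The last day of the cure period: 2030-08-21 + 90 days = 2030-11-19.
The last day of the appeal period: 2030-11-19 + 14 days = 2030-12-03.
The date termination becomes effective: 2030-12-03 + 30 days = 2031-01-02. 2031-01-02 is a Thursday, so no roll-forward applies.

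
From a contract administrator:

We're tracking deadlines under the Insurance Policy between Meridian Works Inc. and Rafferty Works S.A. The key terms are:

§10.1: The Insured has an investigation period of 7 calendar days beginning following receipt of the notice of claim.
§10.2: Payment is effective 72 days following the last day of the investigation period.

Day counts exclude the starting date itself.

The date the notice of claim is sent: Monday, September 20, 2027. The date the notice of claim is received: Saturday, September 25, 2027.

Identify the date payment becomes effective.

The last day of the investigation period: 7 calendar days after September 25, 2027 is October 2, 2027.
The date payment becomes effective: October 2, 2027 + 72 days = December 13, 2027.

December 13, 2027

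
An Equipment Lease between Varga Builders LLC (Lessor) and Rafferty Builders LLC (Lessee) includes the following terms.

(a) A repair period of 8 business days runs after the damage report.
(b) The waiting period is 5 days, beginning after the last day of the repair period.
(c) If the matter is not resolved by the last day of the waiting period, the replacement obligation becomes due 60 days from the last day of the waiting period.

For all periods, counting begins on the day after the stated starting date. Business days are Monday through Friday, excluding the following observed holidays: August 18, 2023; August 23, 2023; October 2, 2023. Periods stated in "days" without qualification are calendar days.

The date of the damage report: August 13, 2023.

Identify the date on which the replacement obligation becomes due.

From Sunday, August 13, 2023, 8 business days (Aug 14, Aug 15, Aug 16, Aug 17, Aug 21, Aug 22, Aug 24, Aug 25, skipping weekends and the listed holidays on Aug 18, Aug 23) brings us to Friday, August 25, 2023, which is the last day of the repair period.
The last day of the waiting period: 5 calendar days after August 25, 2023 is August 30, 2023.
The date on which the replacement obligation becomes due: 60 calendar days after August 30, 2023 is October 29, 2023.

October 29, 2023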